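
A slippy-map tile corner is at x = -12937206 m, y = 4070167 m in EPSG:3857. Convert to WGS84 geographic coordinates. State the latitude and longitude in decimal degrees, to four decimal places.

R = 6378137 m. λ = x/R = -116.21689884°.
φ = 2·arctan(exp(y/R)) − 90° = 2·arctan(1.89296) − 90° = 34.30750091°.

lat 34.3075°, lon -116.2169°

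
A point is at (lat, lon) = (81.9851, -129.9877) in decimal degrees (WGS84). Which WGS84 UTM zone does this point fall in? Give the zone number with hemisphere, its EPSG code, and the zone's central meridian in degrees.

UTM zone = ⌊(λ + 180)/6⌋ + 1; -129.9877° ∈ [-132°, -126°) → zone 9.
Hemisphere: N (φ ≥ 0).
Central meridian λ₀ = 6×9 − 183 = -129°.
EPSG code: 32609.

Zone 9N (EPSG:32609), central meridian -129°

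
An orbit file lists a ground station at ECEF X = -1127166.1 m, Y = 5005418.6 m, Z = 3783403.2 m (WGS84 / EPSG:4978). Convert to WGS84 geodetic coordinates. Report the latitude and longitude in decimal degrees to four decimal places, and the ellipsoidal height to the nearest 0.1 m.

lat 36.5888°, lon 102.6907°, h 4281.3 m

λ = atan2(Y, X) = 102.69069989°; p = √(X²+Y²) = 5130762.0 m.
Bowring's method on WGS84 (a = 6378137 m, b = 6356752.314 m) gives φ = 36.58879990°, h = 4281.315 m.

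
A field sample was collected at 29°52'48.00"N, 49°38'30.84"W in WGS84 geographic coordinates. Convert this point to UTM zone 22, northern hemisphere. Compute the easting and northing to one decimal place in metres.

E 631149.1 m, N 3306262.9 m

Zone 22 central meridian λ₀ = 6×22 − 183 = -51°; Δλ = +1.3581°.
Transverse Mercator on WGS84 with k₀ = 0.9996 gives E = 631149.137 m, N = 3306262.940 m.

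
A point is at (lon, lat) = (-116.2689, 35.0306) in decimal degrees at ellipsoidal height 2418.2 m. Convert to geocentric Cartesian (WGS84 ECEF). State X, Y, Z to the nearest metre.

WGS84: a = 6378137 m, e² = 0.006694380; N(φ) = a/√(1−e²sin²φ) = 6385182.927 m.
X = (N+h)·cosφ·cosλ = -2314920.186 m; Y = (N+h)·cosφ·sinλ = -4690292.794 m; Z = (N(1−e²)+h)·sinφ = 3642035.319 m.

X -2314920 m, Y -4690293 m, Z 3642035 m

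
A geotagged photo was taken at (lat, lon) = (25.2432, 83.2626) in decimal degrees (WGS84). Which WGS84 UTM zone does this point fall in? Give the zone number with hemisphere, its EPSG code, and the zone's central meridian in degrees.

UTM zone = ⌊(λ + 180)/6⌋ + 1; 83.2626° ∈ [78°, 84°) → zone 44.
Hemisphere: N (φ ≥ 0).
Central meridian λ₀ = 6×44 − 183 = 81°.
EPSG code: 32644.

Zone 44N (EPSG:32644), central meridian 81°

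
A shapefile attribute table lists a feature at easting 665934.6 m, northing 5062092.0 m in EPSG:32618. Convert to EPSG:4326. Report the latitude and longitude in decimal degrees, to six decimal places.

Zone 18N: λ₀ = -75°, k₀ = 0.9996, false easting 500000 m.
Meridian distance M = (N − FN)/k₀ = 5064117.6 m.
Inverse transverse Mercator on WGS84 gives φ = 45.69250025°, λ = -72.86880046°.

lat 45.692500°, lon -72.868800°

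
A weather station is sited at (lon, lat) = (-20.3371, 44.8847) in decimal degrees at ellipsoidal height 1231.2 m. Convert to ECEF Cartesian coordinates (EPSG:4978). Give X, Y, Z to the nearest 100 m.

WGS84: a = 6378137 m, e² = 0.006694380; N(φ) = a/√(1−e²sin²φ) = 6388795.112 m.
X = (N+h)·cosφ·cosλ = 4245287.781 m; Y = (N+h)·cosφ·sinλ = -1573505.424 m; Z = (N(1−e²)+h)·sinφ = 4479147.718 m.

X 4245300 m, Y -1573500 m, Z 4479100 m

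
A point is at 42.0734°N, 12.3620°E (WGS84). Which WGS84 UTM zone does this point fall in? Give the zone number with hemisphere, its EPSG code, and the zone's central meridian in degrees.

Zone 33N (EPSG:32633), central meridian 15°

UTM zone = ⌊(λ + 180)/6⌋ + 1; 12.3620° ∈ [12°, 18°) → zone 33.
Hemisphere: N (φ ≥ 0).
Central meridian λ₀ = 6×33 − 183 = 15°.
EPSG code: 32633.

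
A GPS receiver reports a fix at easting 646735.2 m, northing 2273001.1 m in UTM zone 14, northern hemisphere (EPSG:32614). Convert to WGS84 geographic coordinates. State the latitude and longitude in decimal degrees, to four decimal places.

Zone 14N: λ₀ = -99°, k₀ = 0.9996, false easting 500000 m.
Meridian distance M = (N − FN)/k₀ = 2273910.7 m.
Inverse transverse Mercator on WGS84 gives φ = 20.55019962°, λ = -97.59239975°.

lat 20.5502°, lon -97.5924°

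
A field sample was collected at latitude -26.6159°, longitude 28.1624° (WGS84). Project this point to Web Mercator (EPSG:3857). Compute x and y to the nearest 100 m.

Web Mercator is spherical with R = a = 6378137 m.
x = R·λ = 6378137 × 0.491526605 = 3135024.028 m.
y = R·ln tan(π/4 + φ/2) = 6378137 × -0.482204278 = -3075564.944 m.

x 3135000 m, y -3075600 m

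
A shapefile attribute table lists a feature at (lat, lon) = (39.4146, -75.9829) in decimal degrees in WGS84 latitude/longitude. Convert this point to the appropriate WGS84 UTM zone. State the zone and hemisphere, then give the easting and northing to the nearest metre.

Zone 18N: E 415387 m, N 4363248 m

Longitude -75.9829° lies in the 6° band [-78°, -72°), giving zone 18; latitude is north of the equator, so 18N.
Zone 18 central meridian λ₀ = 6×18 − 183 = -75°; Δλ = -0.9829°.
Transverse Mercator on WGS84 with k₀ = 0.9996 gives E = 415387.088 m, N = 4363247.662 m.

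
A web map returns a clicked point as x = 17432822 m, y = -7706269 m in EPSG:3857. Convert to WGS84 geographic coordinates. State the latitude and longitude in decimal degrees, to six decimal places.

R = 6378137 m. λ = x/R = 156.60170448°.
φ = 2·arctan(exp(y/R)) − 90° = 2·arctan(0.29872) − 90° = -56.73560237°.

lat -56.735602°, lon 156.601704°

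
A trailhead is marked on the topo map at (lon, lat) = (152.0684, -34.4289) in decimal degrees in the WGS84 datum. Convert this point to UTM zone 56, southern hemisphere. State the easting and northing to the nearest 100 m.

Zone 56 central meridian λ₀ = 6×56 − 183 = 153°; Δλ = -0.9316°.
Transverse Mercator on WGS84 with k₀ = 0.9996 gives E = 414402.182 m, N = 6189893.313 m.

E 414400 m, N 6189900 m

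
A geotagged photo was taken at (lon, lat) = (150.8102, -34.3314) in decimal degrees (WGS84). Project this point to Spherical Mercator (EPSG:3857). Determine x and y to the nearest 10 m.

Web Mercator is spherical with R = a = 6378137 m.
x = R·λ = 6378137 × 2.632134536 = 16788114.670 m.
y = R·ln tan(π/4 + φ/2) = 6378137 × -0.638648594 = -4073388.228 m.

x 16788110 m, y -4073390 m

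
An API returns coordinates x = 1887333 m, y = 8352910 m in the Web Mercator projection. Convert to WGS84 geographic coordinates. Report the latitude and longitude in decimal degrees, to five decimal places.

R = 6378137 m. λ = x/R = 16.95420080°.
φ = 2·arctan(exp(y/R)) − 90° = 2·arctan(3.70475) − 90° = 59.78899934°.

lat 59.78900°, lon 16.95420°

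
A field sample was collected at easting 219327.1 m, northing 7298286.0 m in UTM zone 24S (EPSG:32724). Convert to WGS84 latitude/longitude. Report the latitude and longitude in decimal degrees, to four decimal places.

Zone 24S: λ₀ = -39°, k₀ = 0.9996, false easting 500000 m, false northing 10000000 m.
Meridian distance M = (N − FN)/k₀ = -2702795.1 m.
Inverse transverse Mercator on WGS84 gives φ = -24.40360045°, λ = -41.76749960°.

lat -24.4036°, lon -41.7675°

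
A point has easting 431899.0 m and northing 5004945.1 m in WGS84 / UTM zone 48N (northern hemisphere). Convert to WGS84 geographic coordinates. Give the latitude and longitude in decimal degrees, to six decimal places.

Zone 48N: λ₀ = 105°, k₀ = 0.9996, false easting 500000 m.
Meridian distance M = (N − FN)/k₀ = 5006947.9 m.
Inverse transverse Mercator on WGS84 gives φ = 45.19470035°, λ = 104.13300032°.

lat 45.194700°, lon 104.133000°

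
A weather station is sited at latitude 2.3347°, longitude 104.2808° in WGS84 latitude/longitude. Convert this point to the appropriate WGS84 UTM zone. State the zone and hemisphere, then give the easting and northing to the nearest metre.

Zone 48N: E 420035 m, N 258076 m

Longitude 104.2808° lies in the 6° band [102°, 108°), giving zone 48; latitude is north of the equator, so 48N.
Zone 48 central meridian λ₀ = 6×48 − 183 = 105°; Δλ = -0.7192°.
Transverse Mercator on WGS84 with k₀ = 0.9996 gives E = 420034.927 m, N = 258076.378 m.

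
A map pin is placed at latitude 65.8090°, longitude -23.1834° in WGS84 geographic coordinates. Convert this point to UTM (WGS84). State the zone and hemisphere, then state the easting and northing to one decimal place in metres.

Zone 27N: E 400178.4 m, N 7300356.1 m

Longitude -23.1834° lies in the 6° band [-24°, -18°), giving zone 27; latitude is north of the equator, so 27N.
Zone 27 central meridian λ₀ = 6×27 − 183 = -21°; Δλ = -2.1834°.
Transverse Mercator on WGS84 with k₀ = 0.9996 gives E = 400178.429 m, N = 7300356.143 m.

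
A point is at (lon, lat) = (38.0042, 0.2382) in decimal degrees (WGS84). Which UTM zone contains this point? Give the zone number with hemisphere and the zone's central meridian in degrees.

Zone 37N, central meridian 39°

UTM zone = ⌊(λ + 180)/6⌋ + 1; 38.0042° ∈ [36°, 42°) → zone 37.
Hemisphere: N (φ ≥ 0).
Central meridian λ₀ = 6×37 − 183 = 39°.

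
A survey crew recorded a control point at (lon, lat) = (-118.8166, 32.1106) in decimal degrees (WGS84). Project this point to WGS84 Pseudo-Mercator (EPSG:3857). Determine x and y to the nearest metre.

x -13226603 m, y 3777837 m

Web Mercator is spherical with R = a = 6378137 m.
x = R·λ = 6378137 × -2.073740876 = -13226603.410 m.
y = R·ln tan(π/4 + φ/2) = 6378137 × 0.592310477 = 3777837.368 m.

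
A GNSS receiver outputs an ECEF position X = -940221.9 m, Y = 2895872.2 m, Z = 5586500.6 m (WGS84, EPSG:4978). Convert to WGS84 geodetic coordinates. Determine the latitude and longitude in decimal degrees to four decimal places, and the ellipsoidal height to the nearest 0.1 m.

λ = atan2(Y, X) = 107.98740004°; p = √(X²+Y²) = 3044682.7 m.
Bowring's method on WGS84 (a = 6378137 m, b = 6356752.314 m) gives φ = 61.57069998°, h = 686.723 m.

lat 61.5707°, lon 107.9874°, h 686.7 m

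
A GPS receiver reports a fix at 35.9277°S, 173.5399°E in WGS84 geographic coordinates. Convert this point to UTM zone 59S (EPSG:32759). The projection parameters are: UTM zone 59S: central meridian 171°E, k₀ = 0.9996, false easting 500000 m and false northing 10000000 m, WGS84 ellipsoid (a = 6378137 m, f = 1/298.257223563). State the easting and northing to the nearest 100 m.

E 729100 m, N 6021100 m

Zone 59 central meridian λ₀ = 6×59 − 183 = 171°; Δλ = +2.5399°.
Transverse Mercator on WGS84 with k₀ = 0.9996 gives E = 729147.487 m, N = 6021089.307 m.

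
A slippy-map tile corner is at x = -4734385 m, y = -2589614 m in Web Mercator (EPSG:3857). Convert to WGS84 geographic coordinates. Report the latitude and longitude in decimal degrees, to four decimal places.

lat -22.6489°, lon -42.5297°

R = 6378137 m. λ = x/R = -42.52970406°.
φ = 2·arctan(exp(y/R)) − 90° = 2·arctan(0.66630) − 90° = -22.64890089°.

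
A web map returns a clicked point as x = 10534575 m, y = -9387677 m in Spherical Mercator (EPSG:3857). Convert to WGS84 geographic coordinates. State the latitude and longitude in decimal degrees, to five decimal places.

R = 6378137 m. λ = x/R = 94.63369734°.
φ = 2·arctan(exp(y/R)) − 90° = 2·arctan(0.22950) − 90° = -64.14890072°.

lat -64.14890°, lon 94.63370°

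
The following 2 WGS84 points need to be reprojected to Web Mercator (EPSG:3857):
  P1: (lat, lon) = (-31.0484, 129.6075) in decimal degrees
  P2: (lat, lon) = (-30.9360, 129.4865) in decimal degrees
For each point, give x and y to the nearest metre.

Web Mercator: x = R·λ, y = R·ln tan(π/4+φ/2), R = 6378137 m.
P1 (-31.0484°, 129.6075°) → (14427840.903, -3639036.401) m.
P2 (-30.9360°, 129.4865°) → (14414371.245, -3624440.311) m.

P1: x 14427841 m, y -3639036 m; P2: x 14414371 m, y -3624440 m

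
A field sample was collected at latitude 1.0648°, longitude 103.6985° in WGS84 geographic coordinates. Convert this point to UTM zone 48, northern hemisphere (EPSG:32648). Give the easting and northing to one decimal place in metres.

Zone 48 central meridian λ₀ = 6×48 − 183 = 105°; Δλ = -1.3015°.
Transverse Mercator on WGS84 with k₀ = 0.9996 gives E = 355187.947 m, N = 117723.098 m.

E 355187.9 m, N 117723.1 m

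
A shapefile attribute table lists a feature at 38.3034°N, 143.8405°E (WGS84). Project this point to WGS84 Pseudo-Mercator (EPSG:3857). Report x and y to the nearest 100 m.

Web Mercator is spherical with R = a = 6378137 m.
x = R·λ = 6378137 × 2.510490323 = 16012251.215 m.
y = R·ln tan(π/4 + φ/2) = 6378137 × 0.724721837 = 4622375.164 m.

x 16012300 m, y 4622400 m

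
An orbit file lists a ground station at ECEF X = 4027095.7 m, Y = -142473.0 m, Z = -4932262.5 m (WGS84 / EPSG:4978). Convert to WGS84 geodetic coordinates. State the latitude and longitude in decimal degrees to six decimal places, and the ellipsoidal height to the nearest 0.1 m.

λ = atan2(Y, X) = -2.02619927°; p = √(X²+Y²) = 4029615.2 m.
Bowring's method on WGS84 (a = 6378137 m, b = 6356752.314 m) gives φ = -50.93979961°, h = 3780.205 m.

lat -50.939800°, lon -2.026199°, h 3780.2 m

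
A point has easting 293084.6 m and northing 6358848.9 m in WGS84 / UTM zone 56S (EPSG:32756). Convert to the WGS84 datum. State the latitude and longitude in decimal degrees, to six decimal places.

Zone 56S: λ₀ = 153°, k₀ = 0.9996, false easting 500000 m, false northing 10000000 m.
Meridian distance M = (N − FN)/k₀ = -3642608.1 m.
Inverse transverse Mercator on WGS84 gives φ = -32.88899982°, λ = 150.78800035°.

lat -32.889000°, lon 150.788000°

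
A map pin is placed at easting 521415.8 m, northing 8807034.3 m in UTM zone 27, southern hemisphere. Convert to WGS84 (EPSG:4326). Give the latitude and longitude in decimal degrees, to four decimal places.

Zone 27S: λ₀ = -21°, k₀ = 0.9996, false easting 500000 m, false northing 10000000 m.
Meridian distance M = (N − FN)/k₀ = -1193443.1 m.
Inverse transverse Mercator on WGS84 gives φ = -10.79180024°, λ = -20.80409987°.

lat -10.7918°, lon -20.8041°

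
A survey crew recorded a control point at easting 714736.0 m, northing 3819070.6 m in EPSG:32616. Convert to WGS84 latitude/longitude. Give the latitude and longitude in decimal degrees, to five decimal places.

Zone 16N: λ₀ = -87°, k₀ = 0.9996, false easting 500000 m.
Meridian distance M = (N − FN)/k₀ = 3820598.8 m.
Inverse transverse Mercator on WGS84 gives φ = 34.49089981°, λ = -84.66139953°.

lat 34.49090°, lon -84.66140°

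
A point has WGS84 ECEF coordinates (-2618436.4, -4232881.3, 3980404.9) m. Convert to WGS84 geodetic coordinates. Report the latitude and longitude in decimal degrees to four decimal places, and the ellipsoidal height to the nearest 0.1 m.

lat 38.8375°, lon -121.7407°, h 3386.1 m

λ = atan2(Y, X) = -121.74070040°; p = √(X²+Y²) = 4977297.8 m.
Bowring's method on WGS84 (a = 6378137 m, b = 6356752.314 m) gives φ = 38.83749996°, h = 3386.133 m.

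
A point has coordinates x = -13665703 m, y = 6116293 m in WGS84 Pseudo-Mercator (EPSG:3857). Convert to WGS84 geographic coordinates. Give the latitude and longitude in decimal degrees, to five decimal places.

R = 6378137 m. λ = x/R = -122.76109873°.
φ = 2·arctan(exp(y/R)) − 90° = 2·arctan(2.60895) − 90° = 48.05670070°.

lat 48.05670°, lon -122.76110°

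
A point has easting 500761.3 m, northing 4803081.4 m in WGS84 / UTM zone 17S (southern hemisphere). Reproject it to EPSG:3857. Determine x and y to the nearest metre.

x -9015766 m, y -5929971 m

Unproject from UTM 17S (λ₀ = -81°) → φ = -46.92579968°, λ = -80.99000010°.
Web Mercator (R = 6378137 m): x = -9015765.571 m, y = -5929971.091 m.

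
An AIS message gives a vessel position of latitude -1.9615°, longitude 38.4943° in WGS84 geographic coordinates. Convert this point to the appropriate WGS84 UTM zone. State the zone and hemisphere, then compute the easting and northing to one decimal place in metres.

Longitude 38.4943° lies in the 6° band [36°, 42°), giving zone 37; latitude is south of the equator, so 37S.
Zone 37 central meridian λ₀ = 6×37 − 183 = 39°; Δλ = -0.5057°.
Transverse Mercator on WGS84 with k₀ = 0.9996 gives E = 443760.270 m, N = 9783185.969 m.

Zone 37S: E 443760.3 m, N 9783186.0 m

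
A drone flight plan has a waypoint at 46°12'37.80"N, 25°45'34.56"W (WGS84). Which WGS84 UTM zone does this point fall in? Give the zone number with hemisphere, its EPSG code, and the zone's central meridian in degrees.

Zone 26N (EPSG:32626), central meridian -27°

UTM zone = ⌊(λ + 180)/6⌋ + 1; -25.7596° ∈ [-30°, -24°) → zone 26.
Hemisphere: N (φ ≥ 0).
Central meridian λ₀ = 6×26 − 183 = -27°.
EPSG code: 32626.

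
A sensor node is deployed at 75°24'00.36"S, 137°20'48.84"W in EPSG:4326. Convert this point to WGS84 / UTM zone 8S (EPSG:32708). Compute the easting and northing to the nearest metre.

E 433981 m, N 1630443 m

Zone 8 central meridian λ₀ = 6×8 − 183 = -135°; Δλ = -2.3469°.
Transverse Mercator on WGS84 with k₀ = 0.9996 gives E = 433981.029 m, N = 1630443.102 m.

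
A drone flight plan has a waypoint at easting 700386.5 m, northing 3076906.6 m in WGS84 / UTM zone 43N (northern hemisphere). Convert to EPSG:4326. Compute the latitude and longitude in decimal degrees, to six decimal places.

Zone 43N: λ₀ = 75°, k₀ = 0.9996, false easting 500000 m.
Meridian distance M = (N − FN)/k₀ = 3078137.9 m.
Inverse transverse Mercator on WGS84 gives φ = 27.80180035°, λ = 77.03409966°.

lat 27.801800°, lon 77.034100°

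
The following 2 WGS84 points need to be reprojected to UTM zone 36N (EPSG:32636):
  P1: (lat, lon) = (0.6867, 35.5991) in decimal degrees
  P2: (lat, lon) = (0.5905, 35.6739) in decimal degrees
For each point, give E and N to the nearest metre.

UTM zone 36N: λ₀ = 33°, k₀ = 0.9996.
P1 (0.6867°, 35.5991°) → (789293.999, 75979.700) m.
P2 (0.5905°, 35.6739°) → (797631.190, 65339.630) m.

P1: E 789294 m, N 75980 m; P2: E 797631 m, N 65340 m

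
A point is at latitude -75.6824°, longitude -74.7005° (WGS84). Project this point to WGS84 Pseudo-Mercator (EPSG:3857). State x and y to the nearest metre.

x -8315622 m, y -13232477 m

Web Mercator is spherical with R = a = 6378137 m.
x = R·λ = 6378137 × -1.303769678 = -8315621.622 m.
y = R·ln tan(π/4 + φ/2) = 6378137 × -2.074661837 = -13232477.425 m.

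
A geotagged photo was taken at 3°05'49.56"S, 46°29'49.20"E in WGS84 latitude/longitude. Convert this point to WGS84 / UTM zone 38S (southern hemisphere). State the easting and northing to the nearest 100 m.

E 666400 m, N 9657600 m

Zone 38 central meridian λ₀ = 6×38 − 183 = 45°; Δλ = +1.4970°.
Transverse Mercator on WGS84 with k₀ = 0.9996 gives E = 666355.886 m, N = 9657556.612 m.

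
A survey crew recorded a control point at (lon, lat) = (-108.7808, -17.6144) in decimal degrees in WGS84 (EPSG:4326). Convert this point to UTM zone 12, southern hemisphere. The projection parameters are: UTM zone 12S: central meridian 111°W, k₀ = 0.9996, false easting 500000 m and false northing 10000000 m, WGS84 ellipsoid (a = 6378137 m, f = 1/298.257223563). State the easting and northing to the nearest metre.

Zone 12 central meridian λ₀ = 6×12 − 183 = -111°; Δλ = +2.2192°.
Transverse Mercator on WGS84 with k₀ = 0.9996 gives E = 735484.062 m, N = 8051094.381 m.

E 735484 m, N 8051094 m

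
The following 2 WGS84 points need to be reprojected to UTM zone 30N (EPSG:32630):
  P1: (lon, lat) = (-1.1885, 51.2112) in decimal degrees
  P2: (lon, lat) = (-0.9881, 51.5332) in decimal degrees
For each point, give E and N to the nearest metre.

P1: E 626530 m, N 5674871 m; P2: E 639544 m, N 5711040 m

UTM zone 30N: λ₀ = -3°, k₀ = 0.9996.
P1 (51.2112°, -1.1885°) → (626529.767, 5674870.880) m.
P2 (51.5332°, -0.9881°) → (639543.542, 5711040.073) m.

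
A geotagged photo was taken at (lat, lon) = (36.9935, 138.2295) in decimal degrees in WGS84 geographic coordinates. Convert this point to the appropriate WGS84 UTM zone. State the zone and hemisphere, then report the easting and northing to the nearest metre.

Longitude 138.2295° lies in the 6° band [138°, 144°), giving zone 54; latitude is north of the equator, so 54N.
Zone 54 central meridian λ₀ = 6×54 − 183 = 141°; Δλ = -2.7705°.
Transverse Mercator on WGS84 with k₀ = 0.9996 gives E = 253444.082 m, N = 4097739.804 m.

Zone 54N: E 253444 m, N 4097740 m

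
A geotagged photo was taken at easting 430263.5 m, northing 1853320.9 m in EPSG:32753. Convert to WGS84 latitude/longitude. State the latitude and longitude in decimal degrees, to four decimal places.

lat -73.4027°, lon 132.8123°

Zone 53S: λ₀ = 135°, k₀ = 0.9996, false easting 500000 m, false northing 10000000 m.
Meridian distance M = (N − FN)/k₀ = -8149939.1 m.
Inverse transverse Mercator on WGS84 gives φ = -73.40269997°, λ = 132.81229922°.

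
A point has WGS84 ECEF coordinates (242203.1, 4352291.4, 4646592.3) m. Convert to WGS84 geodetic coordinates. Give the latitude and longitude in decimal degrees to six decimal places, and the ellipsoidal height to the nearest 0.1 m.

λ = atan2(Y, X) = 86.81480044°; p = √(X²+Y²) = 4359025.4 m.
Bowring's method on WGS84 (a = 6378137 m, b = 6356752.314 m) gives φ = 47.02080028°, h = 4443.367 m.

lat 47.020800°, lon 86.814800°, h 4443.4 m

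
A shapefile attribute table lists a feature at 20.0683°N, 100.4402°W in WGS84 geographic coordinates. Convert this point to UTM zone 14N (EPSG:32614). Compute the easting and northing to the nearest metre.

E 349400 m, N 2219689 m

Zone 14 central meridian λ₀ = 6×14 − 183 = -99°; Δλ = -1.4402°.
Transverse Mercator on WGS84 with k₀ = 0.9996 gives E = 349400.428 m, N = 2219688.990 m.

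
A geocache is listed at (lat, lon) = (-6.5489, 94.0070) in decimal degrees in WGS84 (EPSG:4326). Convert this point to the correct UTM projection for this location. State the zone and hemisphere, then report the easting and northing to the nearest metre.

Longitude 94.0070° lies in the 6° band [90°, 96°), giving zone 46; latitude is south of the equator, so 46S.
Zone 46 central meridian λ₀ = 6×46 − 183 = 93°; Δλ = +1.0070°.
Transverse Mercator on WGS84 with k₀ = 0.9996 gives E = 611333.190 m, N = 9276006.616 m.

Zone 46S: E 611333 m, N 9276007 m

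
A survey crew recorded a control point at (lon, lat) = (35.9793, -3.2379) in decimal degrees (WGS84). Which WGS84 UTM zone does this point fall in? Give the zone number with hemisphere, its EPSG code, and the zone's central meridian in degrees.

Zone 36S (EPSG:32736), central meridian 33°

UTM zone = ⌊(λ + 180)/6⌋ + 1; 35.9793° ∈ [30°, 36°) → zone 36.
Hemisphere: S (φ < 0).
Central meridian λ₀ = 6×36 − 183 = 33°.
EPSG code: 32736.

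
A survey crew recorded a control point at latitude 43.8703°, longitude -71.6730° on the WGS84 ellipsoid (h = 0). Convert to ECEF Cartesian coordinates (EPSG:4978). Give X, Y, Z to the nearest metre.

WGS84: a = 6378137 m, e² = 0.006694380; N(φ) = a/√(1−e²sin²φ) = 6388415.385 m.
X = (N+h)·cosφ·cosλ = 1448144.890 m; Y = (N+h)·cosφ·sinλ = -4371873.745 m; Z = (N(1−e²)+h)·sinφ = 4397713.817 m.

X 1448145 m, Y -4371874 m, Z 4397714 m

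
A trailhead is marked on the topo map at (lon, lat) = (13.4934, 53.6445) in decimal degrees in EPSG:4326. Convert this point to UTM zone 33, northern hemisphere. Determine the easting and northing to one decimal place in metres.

Zone 33 central meridian λ₀ = 6×33 − 183 = 15°; Δλ = -1.5066°.
Transverse Mercator on WGS84 with k₀ = 0.9996 gives E = 400406.966 m, N = 5945024.379 m.

E 400407.0 m, N 5945024.4 m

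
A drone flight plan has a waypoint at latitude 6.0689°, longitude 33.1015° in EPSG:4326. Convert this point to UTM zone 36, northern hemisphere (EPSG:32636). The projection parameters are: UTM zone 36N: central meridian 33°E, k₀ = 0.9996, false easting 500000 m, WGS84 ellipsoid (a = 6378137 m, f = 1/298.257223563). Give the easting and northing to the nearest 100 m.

Zone 36 central meridian λ₀ = 6×36 − 183 = 33°; Δλ = +0.1015°.
Transverse Mercator on WGS84 with k₀ = 0.9996 gives E = 511231.535 m, N = 670821.985 m.

E 511200 m, N 670800 m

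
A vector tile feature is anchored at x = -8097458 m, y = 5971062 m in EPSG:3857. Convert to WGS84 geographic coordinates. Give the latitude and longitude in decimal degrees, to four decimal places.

R = 6378137 m. λ = x/R = -72.74070284°.
φ = 2·arctan(exp(y/R)) − 90° = 2·arctan(2.55021) − 90° = 47.17729930°.

lat 47.1773°, lon -72.7407°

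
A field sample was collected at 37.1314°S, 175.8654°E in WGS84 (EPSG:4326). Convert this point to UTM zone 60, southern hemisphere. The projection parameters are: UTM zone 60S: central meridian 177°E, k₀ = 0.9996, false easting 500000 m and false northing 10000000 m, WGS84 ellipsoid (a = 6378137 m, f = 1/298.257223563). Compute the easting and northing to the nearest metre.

Zone 60 central meridian λ₀ = 6×60 − 183 = 177°; Δλ = -1.1346°.
Transverse Mercator on WGS84 with k₀ = 0.9996 gives E = 399219.933 m, N = 5889948.447 m.

E 399220 m, N 5889948 m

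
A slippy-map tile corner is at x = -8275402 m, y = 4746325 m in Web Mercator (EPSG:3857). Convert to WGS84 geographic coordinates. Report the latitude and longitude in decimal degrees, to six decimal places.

lat 39.171902°, lon -74.339201°

R = 6378137 m. λ = x/R = -74.33920099°.
φ = 2·arctan(exp(y/R)) − 90° = 2·arctan(2.10466) − 90° = 39.17190160°.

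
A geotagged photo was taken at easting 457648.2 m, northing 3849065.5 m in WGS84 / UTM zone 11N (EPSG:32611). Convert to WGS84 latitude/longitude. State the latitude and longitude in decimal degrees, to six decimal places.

Zone 11N: λ₀ = -117°, k₀ = 0.9996, false easting 500000 m.
Meridian distance M = (N − FN)/k₀ = 3850605.7 m.
Inverse transverse Mercator on WGS84 gives φ = 34.78289973°, λ = -117.46289983°.

lat 34.782900°, lon -117.462900°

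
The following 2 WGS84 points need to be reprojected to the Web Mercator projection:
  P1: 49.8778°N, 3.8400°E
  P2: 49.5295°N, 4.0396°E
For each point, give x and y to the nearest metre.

P1: x 427467 m, y 6425140 m; P2: x 449686 m, y 6365189 m

Web Mercator: x = R·λ, y = R·ln tan(π/4+φ/2), R = 6378137 m.
P1 (49.8778°, 3.8400°) → (427466.845, 6425139.788) m.
P2 (49.5295°, 4.0396°) → (449686.215, 6365188.752) m.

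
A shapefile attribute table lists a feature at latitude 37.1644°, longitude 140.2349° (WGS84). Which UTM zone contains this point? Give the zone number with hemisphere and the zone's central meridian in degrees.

Zone 54N, central meridian 141°

UTM zone = ⌊(λ + 180)/6⌋ + 1; 140.2349° ∈ [138°, 144°) → zone 54.
Hemisphere: N (φ ≥ 0).
Central meridian λ₀ = 6×54 − 183 = 141°.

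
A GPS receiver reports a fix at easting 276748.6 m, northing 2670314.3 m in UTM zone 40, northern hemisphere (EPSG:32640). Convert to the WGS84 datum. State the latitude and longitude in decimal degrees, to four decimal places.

Zone 40N: λ₀ = 57°, k₀ = 0.9996, false easting 500000 m.
Meridian distance M = (N − FN)/k₀ = 2671382.9 m.
Inverse transverse Mercator on WGS84 gives φ = 24.12949992°, λ = 54.80319999°.

lat 24.1295°, lon 54.8032°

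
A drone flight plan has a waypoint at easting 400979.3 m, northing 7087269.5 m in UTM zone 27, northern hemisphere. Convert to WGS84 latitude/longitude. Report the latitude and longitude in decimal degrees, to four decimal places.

lat 63.8985°, lon -23.0174°

Zone 27N: λ₀ = -21°, k₀ = 0.9996, false easting 500000 m.
Meridian distance M = (N − FN)/k₀ = 7090105.5 m.
Inverse transverse Mercator on WGS84 gives φ = 63.89849973°, λ = -23.01740094°.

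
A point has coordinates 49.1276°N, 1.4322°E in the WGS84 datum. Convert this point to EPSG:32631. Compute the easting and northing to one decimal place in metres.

Zone 31 central meridian λ₀ = 6×31 − 183 = 3°; Δλ = -1.5678°.
Transverse Mercator on WGS84 with k₀ = 0.9996 gives E = 385622.403 m, N = 5442824.071 m.

E 385622.4 m, N 5442824.1 m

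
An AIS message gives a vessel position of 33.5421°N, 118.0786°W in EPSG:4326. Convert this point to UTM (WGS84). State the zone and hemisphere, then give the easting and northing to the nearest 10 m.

Zone 11N: E 399860 m, N 3711910 m

Longitude -118.0786° lies in the 6° band [-120°, -114°), giving zone 11; latitude is north of the equator, so 11N.
Zone 11 central meridian λ₀ = 6×11 − 183 = -117°; Δλ = -1.0786°.
Transverse Mercator on WGS84 with k₀ = 0.9996 gives E = 399860.037 m, N = 3711907.678 m.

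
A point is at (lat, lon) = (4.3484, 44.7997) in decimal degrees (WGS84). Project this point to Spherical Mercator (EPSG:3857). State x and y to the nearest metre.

Web Mercator is spherical with R = a = 6378137 m.
x = R·λ = 6378137 × 0.781902269 = 4987079.792 m.
y = R·ln tan(π/4 + φ/2) = 6378137 × 0.075966859 = 484527.034 m.

x 4987080 m, y 484527 m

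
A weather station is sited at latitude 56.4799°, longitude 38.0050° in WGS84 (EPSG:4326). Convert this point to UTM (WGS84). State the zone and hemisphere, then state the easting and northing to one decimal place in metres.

Longitude 38.0050° lies in the 6° band [36°, 42°), giving zone 37; latitude is north of the equator, so 37N.
Zone 37 central meridian λ₀ = 6×37 − 183 = 39°; Δλ = -0.9950°.
Transverse Mercator on WGS84 with k₀ = 0.9996 gives E = 438716.389 m, N = 6259936.893 m.

Zone 37N: E 438716.4 m, N 6259936.9 m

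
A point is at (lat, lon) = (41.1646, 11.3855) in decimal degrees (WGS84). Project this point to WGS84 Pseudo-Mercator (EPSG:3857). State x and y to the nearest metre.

Web Mercator is spherical with R = a = 6378137 m.
x = R·λ = 6378137 × 0.198714462 = 1267428.062 m.
y = R·ln tan(π/4 + φ/2) = 6378137 × 0.789674246 = 5036650.526 m.

x 1267428 m, y 5036651 m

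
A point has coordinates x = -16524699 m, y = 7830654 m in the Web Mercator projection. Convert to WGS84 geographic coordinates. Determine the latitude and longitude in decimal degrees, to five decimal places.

lat 57.34350°, lon -148.44390°

R = 6378137 m. λ = x/R = -148.44389677°.
φ = 2·arctan(exp(y/R)) − 90° = 2·arctan(3.41348) − 90° = 57.34350194°.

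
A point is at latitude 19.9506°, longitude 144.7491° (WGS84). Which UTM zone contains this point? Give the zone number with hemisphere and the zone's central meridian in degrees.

Zone 55N, central meridian 147°

UTM zone = ⌊(λ + 180)/6⌋ + 1; 144.7491° ∈ [144°, 150°) → zone 55.
Hemisphere: N (φ ≥ 0).
Central meridian λ₀ = 6×55 − 183 = 147°.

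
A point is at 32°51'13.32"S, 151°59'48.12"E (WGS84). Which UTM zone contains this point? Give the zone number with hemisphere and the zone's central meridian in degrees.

Zone 56S, central meridian 153°

UTM zone = ⌊(λ + 180)/6⌋ + 1; 151.9967° ∈ [150°, 156°) → zone 56.
Hemisphere: S (φ < 0).
Central meridian λ₀ = 6×56 − 183 = 153°.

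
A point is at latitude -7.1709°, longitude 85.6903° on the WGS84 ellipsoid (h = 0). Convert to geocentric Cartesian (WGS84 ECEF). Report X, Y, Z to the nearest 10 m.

X 475580 m, Y 6310680 m, Z -790890 m

WGS84: a = 6378137 m, e² = 0.006694380; N(φ) = a/√(1−e²sin²φ) = 6378469.691 m.
X = (N+h)·cosφ·cosλ = 475577.165 m; Y = (N+h)·cosφ·sinλ = 6310684.234 m; Z = (N(1−e²)+h)·sinφ = -790889.907 m.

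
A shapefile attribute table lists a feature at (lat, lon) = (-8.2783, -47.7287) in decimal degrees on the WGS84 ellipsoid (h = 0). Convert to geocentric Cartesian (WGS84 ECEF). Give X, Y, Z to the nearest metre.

WGS84: a = 6378137 m, e² = 0.006694380; N(φ) = a/√(1−e²sin²φ) = 6378579.621 m.
X = (N+h)·cosφ·cosλ = 4245794.842 m; Y = (N+h)·cosφ·sinλ = -4670765.587 m; Z = (N(1−e²)+h)·sinφ = -912248.861 m.

X 4245795 m, Y -4670766 m, Z -912249 m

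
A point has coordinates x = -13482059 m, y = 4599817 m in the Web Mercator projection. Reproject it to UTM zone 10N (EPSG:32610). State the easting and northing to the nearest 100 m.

E 665500 m, N 4223500 m

Web Mercator inverse (R = 6378137 m) → φ = 38.14420345°, λ = -121.11139661°.
UTM 10N forward: E = 665496.290 m, N = 4223499.899 m.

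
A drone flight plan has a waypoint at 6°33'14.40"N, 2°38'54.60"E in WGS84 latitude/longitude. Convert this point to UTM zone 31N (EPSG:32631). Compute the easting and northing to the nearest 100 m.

E 461100 m, N 724500 m

Zone 31 central meridian λ₀ = 6×31 − 183 = 3°; Δλ = -0.3515°.
Transverse Mercator on WGS84 with k₀ = 0.9996 gives E = 461140.532 m, N = 724459.174 m.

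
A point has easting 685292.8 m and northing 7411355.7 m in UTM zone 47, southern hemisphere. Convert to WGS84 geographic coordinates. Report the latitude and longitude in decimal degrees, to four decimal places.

Zone 47S: λ₀ = 99°, k₀ = 0.9996, false easting 500000 m, false northing 10000000 m.
Meridian distance M = (N − FN)/k₀ = -2589680.2 m.
Inverse transverse Mercator on WGS84 gives φ = -23.39710038°, λ = 100.81319982°.

lat -23.3971°, lon 100.8132°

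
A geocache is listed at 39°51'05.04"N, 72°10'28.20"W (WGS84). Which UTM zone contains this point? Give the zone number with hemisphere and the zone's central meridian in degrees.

Zone 18N, central meridian -75°

UTM zone = ⌊(λ + 180)/6⌋ + 1; -72.1745° ∈ [-78°, -72°) → zone 18.
Hemisphere: N (φ ≥ 0).
Central meridian λ₀ = 6×18 − 183 = -75°.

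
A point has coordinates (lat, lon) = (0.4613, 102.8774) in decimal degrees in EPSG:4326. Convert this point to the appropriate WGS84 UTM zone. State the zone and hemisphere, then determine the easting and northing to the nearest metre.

Zone 48N: E 263761 m, N 51023 m

Longitude 102.8774° lies in the 6° band [102°, 108°), giving zone 48; latitude is north of the equator, so 48N.
Zone 48 central meridian λ₀ = 6×48 − 183 = 105°; Δλ = -2.1226°.
Transverse Mercator on WGS84 with k₀ = 0.9996 gives E = 263760.967 m, N = 51022.764 m.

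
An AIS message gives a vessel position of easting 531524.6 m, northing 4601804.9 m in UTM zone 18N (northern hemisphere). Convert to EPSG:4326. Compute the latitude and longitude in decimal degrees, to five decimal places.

Zone 18N: λ₀ = -75°, k₀ = 0.9996, false easting 500000 m.
Meridian distance M = (N − FN)/k₀ = 4603646.4 m.
Inverse transverse Mercator on WGS84 gives φ = 41.56730026°, λ = -74.62190010°.

lat 41.56730°, lon -74.62190°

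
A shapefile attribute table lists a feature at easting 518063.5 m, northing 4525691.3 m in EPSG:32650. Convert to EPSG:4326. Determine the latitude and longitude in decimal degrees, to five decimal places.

lat 40.88210°, lon 117.21440°

Zone 50N: λ₀ = 117°, k₀ = 0.9996, false easting 500000 m.
Meridian distance M = (N − FN)/k₀ = 4527502.3 m.
Inverse transverse Mercator on WGS84 gives φ = 40.88210002°, λ = 117.21440040°.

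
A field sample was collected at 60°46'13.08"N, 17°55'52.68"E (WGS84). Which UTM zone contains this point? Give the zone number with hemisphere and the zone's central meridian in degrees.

UTM zone = ⌊(λ + 180)/6⌋ + 1; 17.9313° ∈ [12°, 18°) → zone 33.
Hemisphere: N (φ ≥ 0).
Central meridian λ₀ = 6×33 − 183 = 15°.

Zone 33N, central meridian 15°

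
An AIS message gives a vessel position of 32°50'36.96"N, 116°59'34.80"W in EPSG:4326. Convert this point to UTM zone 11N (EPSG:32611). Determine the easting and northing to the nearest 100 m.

Zone 11 central meridian λ₀ = 6×11 − 183 = -117°; Δλ = +0.0070°.
Transverse Mercator on WGS84 with k₀ = 0.9996 gives E = 500655.062 m, N = 3633948.664 m.

E 500700 m, N 3633900 m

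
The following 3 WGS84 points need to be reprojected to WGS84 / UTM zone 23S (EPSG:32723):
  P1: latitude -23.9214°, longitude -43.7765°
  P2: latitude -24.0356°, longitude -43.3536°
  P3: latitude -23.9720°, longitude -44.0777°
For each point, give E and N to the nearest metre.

UTM zone 23S: λ₀ = -45°, k₀ = 0.9996.
P1 (-23.9214°, -43.7765°) → (624525.361, 7353936.360) m.
P2 (-24.0356°, -43.3536°) → (667426.518, 7340852.081) m.
P3 (-23.9720°, -44.0777°) → (593831.143, 7348566.594) m.

P1: E 624525 m, N 7353936 m; P2: E 667427 m, N 7340852 m; P3: E 593831 m, N 7348567 m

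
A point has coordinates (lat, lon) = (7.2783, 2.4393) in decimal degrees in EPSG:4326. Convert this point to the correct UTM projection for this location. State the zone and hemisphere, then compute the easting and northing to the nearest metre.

Zone 31N: E 438107 m, N 804553 m

Longitude 2.4393° lies in the 6° band [0°, 6°), giving zone 31; latitude is north of the equator, so 31N.
Zone 31 central meridian λ₀ = 6×31 − 183 = 3°; Δλ = -0.5607°.
Transverse Mercator on WGS84 with k₀ = 0.9996 gives E = 438106.563 m, N = 804552.518 m.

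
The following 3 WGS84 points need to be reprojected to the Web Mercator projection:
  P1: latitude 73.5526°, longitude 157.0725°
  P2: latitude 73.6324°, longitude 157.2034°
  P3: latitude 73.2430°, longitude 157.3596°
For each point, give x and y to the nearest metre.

Web Mercator: x = R·λ, y = R·ln tan(π/4+φ/2), R = 6378137 m.
P1 (73.5526°, 157.0725°) → (17485230.718, 12337271.978) m.
P2 (73.6324°, 157.2034°) → (17499802.439, 12368721.003) m.
P3 (73.2430°, 157.3596°) → (17517190.543, 12216647.322) m.

P1: x 17485231 m, y 12337272 m; P2: x 17499802 m, y 12368721 m; P3: x 17517191 m, y 12216647 m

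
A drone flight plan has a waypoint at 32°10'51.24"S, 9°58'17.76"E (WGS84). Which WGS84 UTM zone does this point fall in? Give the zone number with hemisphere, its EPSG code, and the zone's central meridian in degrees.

UTM zone = ⌊(λ + 180)/6⌋ + 1; 9.9716° ∈ [6°, 12°) → zone 32.
Hemisphere: S (φ < 0).
Central meridian λ₀ = 6×32 − 183 = 9°.
EPSG code: 32732.

Zone 32S (EPSG:32732), central meridian 9°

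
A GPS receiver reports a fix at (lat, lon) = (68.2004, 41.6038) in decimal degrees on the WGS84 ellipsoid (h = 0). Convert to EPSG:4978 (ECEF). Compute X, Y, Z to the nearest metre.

WGS84: a = 6378137 m, e² = 0.006694380; N(φ) = a/√(1−e²sin²φ) = 6396621.681 m.
X = (N+h)·cosφ·cosλ = 1776258.417 m; Y = (N+h)·cosφ·sinλ = 1577246.699 m; Z = (N(1−e²)+h)·sinφ = 5899429.966 m.

X 1776258 m, Y 1577247 m, Z 5899430 m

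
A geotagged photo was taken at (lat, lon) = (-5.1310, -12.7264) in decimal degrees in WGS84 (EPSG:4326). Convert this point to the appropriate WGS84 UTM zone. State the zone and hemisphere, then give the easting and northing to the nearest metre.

Zone 28S: E 752053 m, N 9432408 m

Longitude -12.7264° lies in the 6° band [-18°, -12°), giving zone 28; latitude is south of the equator, so 28S.
Zone 28 central meridian λ₀ = 6×28 − 183 = -15°; Δλ = +2.2736°.
Transverse Mercator on WGS84 with k₀ = 0.9996 gives E = 752053.245 m, N = 9432407.703 m.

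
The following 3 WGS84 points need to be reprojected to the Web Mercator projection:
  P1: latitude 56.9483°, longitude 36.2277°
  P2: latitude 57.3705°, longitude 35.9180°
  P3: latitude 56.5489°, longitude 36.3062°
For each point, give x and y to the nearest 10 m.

Web Mercator: x = R·λ, y = R·ln tan(π/4+φ/2), R = 6378137 m.
P1 (56.9483°, 36.2277°) → (4032849.117, 7749558.975) m.
P2 (57.3705°, 35.9180°) → (3998373.470, 7836225.737) m.
P3 (56.5489°, 36.3062°) → (4041587.697, 7668471.239) m.

P1: x 4032850 m, y 7749560 m; P2: x 3998370 m, y 7836230 m; P3: x 4041590 m, y 7668470 m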